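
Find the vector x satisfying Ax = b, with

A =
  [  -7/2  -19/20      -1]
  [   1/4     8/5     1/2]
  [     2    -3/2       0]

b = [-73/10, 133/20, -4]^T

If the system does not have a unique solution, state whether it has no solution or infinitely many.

Row-reduce:
R1 ← R1 / (-7/2).
R2 ← R2 − 1/4·R1.
R3 ← R3 − 2·R1.
R2 ← R2 / (429/280).
R1 ← R1 − 19/70·R2.
R3 ← R3 + 143/70·R2.
Rank is 2 with 3 unknowns, leaving x_3 free.

infinitely many solutions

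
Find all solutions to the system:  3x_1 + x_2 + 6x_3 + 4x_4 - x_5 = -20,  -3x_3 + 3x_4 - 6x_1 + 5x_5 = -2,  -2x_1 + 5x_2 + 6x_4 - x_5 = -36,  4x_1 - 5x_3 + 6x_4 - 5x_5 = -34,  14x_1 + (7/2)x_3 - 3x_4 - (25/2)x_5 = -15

Row-reduce:
R1 ← R1 / (3).
R2 ← R2 + 6·R1.
R3 ← R3 + 2·R1.
R4 ← R4 − 4·R1.
R5 ← R5 − 14·R1.
R2 ← R2 / (2).
R1 ← R1 − 1/3·R2.
R3 ← R3 − 17/3·R2.
R4 ← R4 + 4/3·R2.
R5 ← R5 + 14/3·R2.
R3 ← R3 / (-43/2).
R1 ← R1 − 1/2·R3.
R2 ← R2 − 9/2·R3.
R4 ← R4 + 7·R3.
R5 ← R5 + 7/2·R3.
R4 ← R4 / (659/43).
R1 ← R1 + 44/43·R4.
R2 ← R2 − 34/43·R4.
R3 ← R3 − 45/43·R4.
R5 ← R5 − 659/86·R4.
Row 5 reduces to 0 = -2, a contradiction. The system is inconsistent.

no solution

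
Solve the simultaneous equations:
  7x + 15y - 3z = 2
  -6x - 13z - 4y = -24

infinitely many solutions

Row-reduce:
R1 ← R1 / (7).
R2 ← R2 + 6·R1.
R2 ← R2 / (62/7).
R1 ← R1 − 15/7·R2.
Rank is 2 with 3 unknowns, leaving z free.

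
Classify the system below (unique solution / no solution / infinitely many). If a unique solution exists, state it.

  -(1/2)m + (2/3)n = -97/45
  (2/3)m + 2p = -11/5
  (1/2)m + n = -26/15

m = 6/5, n = -7/3, p = -3/2

Row-reduce the augmented matrix:
R1 ← R1 / (-1/2).
R2 ← R2 − 2/3·R1.
R3 ← R3 − 1/2·R1.
R2 ← R2 / (8/9).
R1 ← R1 + 4/3·R2.
R3 ← R3 − 5/3·R2.
R3 ← R3 / (-15/4).
R1 ← R1 − 3·R3.
R2 ← R2 − 9/4·R3.
Reading off the reduced rows gives m = 6/5, n = -7/3, p = -3/2.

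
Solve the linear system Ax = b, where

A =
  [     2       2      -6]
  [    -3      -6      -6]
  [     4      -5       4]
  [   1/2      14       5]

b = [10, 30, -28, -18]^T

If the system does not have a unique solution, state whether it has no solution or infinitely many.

Row-reduce:
R1 ← R1 / (2).
R2 ← R2 + 3·R1.
R3 ← R3 − 4·R1.
R4 ← R4 − 1/2·R1.
R2 ← R2 / (-3).
R1 ← R1 − 1·R2.
R3 ← R3 + 9·R2.
R4 ← R4 − 27/2·R2.
R3 ← R3 / (61).
R1 ← R1 + 8·R3.
R2 ← R2 − 5·R3.
R4 ← R4 + 61·R3.
Row 4 reduces to 0 = -1, a contradiction. The system is inconsistent.

no solution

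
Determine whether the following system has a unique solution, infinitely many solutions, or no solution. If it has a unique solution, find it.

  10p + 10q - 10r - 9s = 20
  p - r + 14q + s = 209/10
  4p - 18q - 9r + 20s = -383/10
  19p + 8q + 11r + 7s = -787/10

p = -3, q = 8/5, r = -5/2, s = -1

Row-reduce the augmented matrix:
R1 ← R1 / (10).
R2 ← R2 − 1·R1.
R3 ← R3 − 4·R1.
R4 ← R4 − 19·R1.
R2 ← R2 / (13).
R1 ← R1 − 1·R2.
R3 ← R3 + 22·R2.
R4 ← R4 + 11·R2.
R3 ← R3 / (-5).
R1 ← R1 + 1·R3.
R4 ← R4 − 30·R3.
R4 ← R4 / (933/5).
R1 ← R1 + 2083/325·R4.
R2 ← R2 − 19/130·R4.
R3 ← R3 + 1743/325·R4.
Reading off the reduced rows gives p = -3, q = 8/5, r = -5/2, s = -1.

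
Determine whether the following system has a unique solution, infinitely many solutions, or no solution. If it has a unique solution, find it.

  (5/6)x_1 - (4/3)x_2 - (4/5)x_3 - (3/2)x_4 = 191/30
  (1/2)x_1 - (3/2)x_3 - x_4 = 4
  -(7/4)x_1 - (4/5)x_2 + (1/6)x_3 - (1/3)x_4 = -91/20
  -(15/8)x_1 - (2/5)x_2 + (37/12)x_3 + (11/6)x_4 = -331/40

no solution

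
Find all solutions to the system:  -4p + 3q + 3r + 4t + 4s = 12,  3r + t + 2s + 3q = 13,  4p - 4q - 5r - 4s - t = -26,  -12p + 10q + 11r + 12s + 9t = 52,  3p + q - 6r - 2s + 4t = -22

no solution

Row-reduce:
R1 ← R1 / (-4).
R3 ← R3 − 4·R1.
R4 ← R4 + 12·R1.
R5 ← R5 − 3·R1.
R2 ← R2 / (3).
R1 ← R1 + 3/4·R2.
R3 ← R3 + 1·R2.
R4 ← R4 − 1·R2.
R5 ← R5 − 13/4·R2.
R3 ← R3 / (-1).
R2 ← R2 − 1·R3.
R4 ← R4 − 1·R3.
R5 ← R5 + 7·R3.
Swap R4 and R5.
R4 ← R4 / (-35/6).
R1 ← R1 + 1/2·R4.
R2 ← R2 − 4/3·R4.
R3 ← R3 + 2/3·R4.
Row 5 reduces to 0 = 2, a contradiction. The system is inconsistent.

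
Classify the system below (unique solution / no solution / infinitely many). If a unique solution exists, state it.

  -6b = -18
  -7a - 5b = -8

a = -1, b = 3

Row-reduce the augmented matrix:
Swap R1 and R2.
R1 ← R1 / (-7).
R2 ← R2 / (-6).
R1 ← R1 − 5/7·R2.
Reading off the reduced rows gives a = -1, b = 3.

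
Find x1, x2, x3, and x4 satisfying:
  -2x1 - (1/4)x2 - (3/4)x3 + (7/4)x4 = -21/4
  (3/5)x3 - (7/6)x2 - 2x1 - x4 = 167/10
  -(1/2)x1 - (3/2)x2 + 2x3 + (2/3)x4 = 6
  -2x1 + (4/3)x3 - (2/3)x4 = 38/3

x1 = -3, x2 = -3, x3 = 2, x4 = -6

Row-reduce the augmented matrix:
R1 ← R1 / (-2).
R2 ← R2 + 2·R1.
R3 ← R3 + 1/2·R1.
R4 ← R4 + 2·R1.
R2 ← R2 / (-11/12).
R1 ← R1 − 1/8·R2.
R3 ← R3 + 23/16·R2.
R4 ← R4 − 1/4·R2.
R3 ← R3 / (31/440).
R1 ← R1 − 123/220·R3.
R2 ← R2 + 81/55·R3.
R4 ← R4 − 809/330·R3.
R4 ← R4 / (-44974/279).
R1 ← R1 + 1156/31·R4.
R2 ← R2 − 3036/31·R4.
R3 ← R3 − 5995/93·R4.
Reading off the reduced rows gives x1 = -3, x2 = -3, x3 = 2, x4 = -6.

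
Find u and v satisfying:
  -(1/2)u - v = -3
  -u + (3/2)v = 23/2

From equation 1: v = 3 − 1/2·u.
Substitute into equation 2 and solve: u = -4.
Then v = 5.

u = -4, v = 5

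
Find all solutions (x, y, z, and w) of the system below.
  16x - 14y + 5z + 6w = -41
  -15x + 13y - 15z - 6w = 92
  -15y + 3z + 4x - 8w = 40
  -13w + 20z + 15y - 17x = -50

x = 0, y = -1, z = -5, w = -5

Row-reduce the augmented matrix:
R1 ← R1 / (16).
R2 ← R2 + 15·R1.
R3 ← R3 − 4·R1.
R4 ← R4 + 17·R1.
R2 ← R2 / (-1/8).
R1 ← R1 + 7/8·R2.
R3 ← R3 + 23/2·R2.
R4 ← R4 − 1/8·R2.
R3 ← R3 / (1901/2).
R1 ← R1 − 145/2·R3.
R2 ← R2 − 165/2·R3.
R4 ← R4 − 15·R3.
R4 ← R4 / (-14057/1901).
R1 ← R1 − 2078/1901·R4.
R2 ← R2 − 1578/1901·R4.
R3 ← R3 − 50/1901·R4.
Reading off the reduced rows gives x = 0, y = -1, z = -5, w = -5.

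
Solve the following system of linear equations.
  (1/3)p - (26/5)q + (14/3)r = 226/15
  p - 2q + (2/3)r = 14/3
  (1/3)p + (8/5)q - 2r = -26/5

infinitely many solutions

Row-reduce:
R1 ← R1 / (1/3).
R2 ← R2 − 1·R1.
R3 ← R3 − 1/3·R1.
R2 ← R2 / (68/5).
R1 ← R1 + 78/5·R2.
R3 ← R3 − 34/5·R2.
Rank is 2 with 3 unknowns, leaving r free.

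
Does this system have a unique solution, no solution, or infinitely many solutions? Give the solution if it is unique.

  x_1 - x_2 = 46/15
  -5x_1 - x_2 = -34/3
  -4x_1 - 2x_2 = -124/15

Row-reduce the augmented matrix:
R2 ← R2 + 5·R1.
R3 ← R3 + 4·R1.
R2 ← R2 / (-6).
R1 ← R1 + 1·R2.
R3 ← R3 + 6·R2.
R3 reduces to 0 = 0, so the extra equation is consistent.
Reading off the reduced rows gives x_1 = 12/5, x_2 = -2/3.

x_1 = 12/5, x_2 = -2/3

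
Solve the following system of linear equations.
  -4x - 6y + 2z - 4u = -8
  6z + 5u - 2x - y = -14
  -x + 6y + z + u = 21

infinitely many solutions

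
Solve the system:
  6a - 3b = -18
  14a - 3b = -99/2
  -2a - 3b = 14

no solution

Row-reduce:
R1 ← R1 / (6).
R2 ← R2 − 14·R1.
R3 ← R3 + 2·R1.
R2 ← R2 / (4).
R1 ← R1 + 1/2·R2.
R3 ← R3 + 4·R2.
Row 3 reduces to 0 = 1/2, a contradiction. The system is inconsistent.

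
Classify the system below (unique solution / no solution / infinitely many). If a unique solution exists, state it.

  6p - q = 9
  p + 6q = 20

From equation 1: q = -9 + 6·p.
Substitute into equation 2 and solve: p = 2.
Then q = 3.

p = 2, q = 3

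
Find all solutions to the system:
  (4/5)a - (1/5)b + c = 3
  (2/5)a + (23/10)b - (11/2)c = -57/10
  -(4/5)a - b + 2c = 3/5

infinitely many solutions

Row-reduce:
R1 ← R1 / (4/5).
R2 ← R2 − 2/5·R1.
R3 ← R3 + 4/5·R1.
R2 ← R2 / (12/5).
R1 ← R1 + 1/4·R2.
R3 ← R3 + 6/5·R2.
Rank is 2 with 3 unknowns, leaving c free.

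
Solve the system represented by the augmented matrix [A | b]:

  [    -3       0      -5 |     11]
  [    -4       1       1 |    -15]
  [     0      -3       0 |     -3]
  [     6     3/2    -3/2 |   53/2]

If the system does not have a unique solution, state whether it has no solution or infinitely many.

no solution

Row-reduce:
R1 ← R1 / (-3).
R2 ← R2 + 4·R1.
R4 ← R4 − 6·R1.
R3 ← R3 + 3·R2.
R4 ← R4 − 3/2·R2.
R3 ← R3 / (23).
R1 ← R1 − 5/3·R3.
R2 ← R2 − 23/3·R3.
R4 ← R4 + 23·R3.
Row 4 reduces to 0 = 1, a contradiction. The system is inconsistent.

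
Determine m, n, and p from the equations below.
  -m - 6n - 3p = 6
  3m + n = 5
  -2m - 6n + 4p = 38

Row-reduce the augmented matrix:
R1 ← R1 / (-1).
R2 ← R2 − 3·R1.
R3 ← R3 + 2·R1.
R2 ← R2 / (-17).
R1 ← R1 − 6·R2.
R3 ← R3 − 6·R2.
R3 ← R3 / (116/17).
R1 ← R1 + 3/17·R3.
R2 ← R2 − 9/17·R3.
Reading off the reduced rows gives m = 3, n = -4, p = 5.

m = 3, n = -4, p = 5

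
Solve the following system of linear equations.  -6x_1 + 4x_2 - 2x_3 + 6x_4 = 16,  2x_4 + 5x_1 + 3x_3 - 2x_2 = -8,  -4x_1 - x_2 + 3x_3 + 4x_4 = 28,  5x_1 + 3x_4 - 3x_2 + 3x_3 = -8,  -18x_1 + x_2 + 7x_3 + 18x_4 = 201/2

no solution

Row-reduce:
R1 ← R1 / (-6).
R2 ← R2 − 5·R1.
R3 ← R3 + 4·R1.
R4 ← R4 − 5·R1.
R5 ← R5 + 18·R1.
R2 ← R2 / (4/3).
R1 ← R1 + 2/3·R2.
R3 ← R3 + 11/3·R2.
R4 ← R4 − 1/3·R2.
R5 ← R5 + 11·R2.
R3 ← R3 / (8).
R1 ← R1 − 1·R3.
R2 ← R2 − 1·R3.
R4 ← R4 − 1·R3.
R5 ← R5 − 24·R3.
R4 ← R4 / (123/32).
R1 ← R1 − 3/32·R4.
R2 ← R2 − 91/32·R4.
R3 ← R3 − 77/32·R4.
Row 5 reduces to 0 = 1/2, a contradiction. The system is inconsistent.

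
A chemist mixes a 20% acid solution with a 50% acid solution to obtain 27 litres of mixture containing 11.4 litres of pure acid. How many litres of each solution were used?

Let a = litres of solution A, b = litres of solution B.
  a + b = 27
  (1/5)a + (1/2)b = 57/5
From equation 1: a = 27 − b.
Substitute into equation 2 and solve: b = 20.
Then a = 7.

litres of solution A: 7, litres of solution B: 20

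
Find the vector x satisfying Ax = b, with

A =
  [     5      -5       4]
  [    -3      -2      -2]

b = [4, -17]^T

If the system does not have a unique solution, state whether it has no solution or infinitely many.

infinitely many solutions

Row-reduce:
R1 ← R1 / (5).
R2 ← R2 + 3·R1.
R2 ← R2 / (-5).
R1 ← R1 + 1·R2.
Rank is 2 with 3 unknowns, leaving x_3 free.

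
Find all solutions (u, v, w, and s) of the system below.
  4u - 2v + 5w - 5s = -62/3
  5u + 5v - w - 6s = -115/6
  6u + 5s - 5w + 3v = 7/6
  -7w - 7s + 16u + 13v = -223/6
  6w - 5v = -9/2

u = -2, v = 1/2, w = -1/3, s = 2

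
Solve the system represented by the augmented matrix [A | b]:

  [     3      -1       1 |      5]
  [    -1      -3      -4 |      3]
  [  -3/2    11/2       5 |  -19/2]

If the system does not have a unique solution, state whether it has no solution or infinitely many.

infinitely many solutions

Row-reduce:
R1 ← R1 / (3).
R2 ← R2 + 1·R1.
R3 ← R3 + 3/2·R1.
R2 ← R2 / (-10/3).
R1 ← R1 + 1/3·R2.
R3 ← R3 − 5·R2.
Rank is 2 with 3 unknowns, leaving x_3 free.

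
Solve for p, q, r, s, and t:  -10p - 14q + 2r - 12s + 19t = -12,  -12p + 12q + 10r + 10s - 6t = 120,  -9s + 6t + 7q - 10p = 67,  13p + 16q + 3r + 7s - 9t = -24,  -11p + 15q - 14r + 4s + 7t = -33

p = -6, q = 1, r = 4, s = -4, t = -6

Row-reduce the augmented matrix:
R1 ← R1 / (-10).
R2 ← R2 + 12·R1.
R3 ← R3 + 10·R1.
R4 ← R4 − 13·R1.
R5 ← R5 + 11·R1.
R2 ← R2 / (144/5).
R1 ← R1 − 7/5·R2.
R3 ← R3 − 21·R2.
R4 ← R4 + 11/5·R2.
R5 ← R5 − 152/5·R2.
R3 ← R3 / (-181/24).
R1 ← R1 + 41/72·R3.
R2 ← R2 − 19/72·R3.
R4 ← R4 − 445/72·R3.
R5 ← R5 + 218/9·R3.
R4 ← R4 / (-10240/543).
R1 ← R1 − 614/543·R4.
R2 ← R2 − 179/543·R4.
R3 ← R3 − 355/181·R4.
R5 ← R5 − 21151/543·R4.
R5 ← R5 / (660117/20480).
R1 ← R1 − 1009/10240·R5.
R2 ← R2 + 7567/20480·R5.
R3 ← R3 − 4199/4096·R5.
R4 ← R4 + 21781/20480·R5.
Reading off the reduced rows gives p = -6, q = 1, r = 4, s = -4, t = -6.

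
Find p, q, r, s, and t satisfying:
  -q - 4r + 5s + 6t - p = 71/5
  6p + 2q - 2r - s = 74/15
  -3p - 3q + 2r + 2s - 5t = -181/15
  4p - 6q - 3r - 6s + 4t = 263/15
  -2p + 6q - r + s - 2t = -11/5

p = 0, q = -1/5, r = -7/3, s = -2/3, t = 4/3

Row-reduce the augmented matrix:
R1 ← R1 / (-1).
R2 ← R2 − 6·R1.
R3 ← R3 + 3·R1.
R4 ← R4 − 4·R1.
R5 ← R5 + 2·R1.
R2 ← R2 / (-4).
R1 ← R1 − 1·R2.
R4 ← R4 + 10·R2.
R5 ← R5 − 8·R2.
R3 ← R3 / (14).
R1 ← R1 + 5/2·R3.
R2 ← R2 − 13/2·R3.
R4 ← R4 − 46·R3.
R5 ← R5 + 45·R3.
R4 ← R4 / (-221/14).
R1 ← R1 + 1/14·R4.
R2 ← R2 + 17/14·R4.
R3 ← R3 + 13/14·R4.
R5 ← R5 − 101/14·R4.
R5 ← R5 / (-4299/442).
R1 ← R1 + 1033/884·R5.
R2 ← R2 − 33/52·R5.
R3 ← R3 + 83/34·R5.
R4 ← R4 + 190/221·R5.
Reading off the reduced rows gives p = 0, q = -1/5, r = -7/3, s = -2/3, t = 4/3.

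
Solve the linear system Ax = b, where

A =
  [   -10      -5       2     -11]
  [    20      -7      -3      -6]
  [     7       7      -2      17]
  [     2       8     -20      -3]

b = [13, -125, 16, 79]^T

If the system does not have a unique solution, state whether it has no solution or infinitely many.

Row-reduce the augmented matrix:
R1 ← R1 / (-10).
R2 ← R2 − 20·R1.
R3 ← R3 − 7·R1.
R4 ← R4 − 2·R1.
R2 ← R2 / (-17).
R1 ← R1 − 1/2·R2.
R3 ← R3 − 7/2·R2.
R4 ← R4 − 7·R2.
R3 ← R3 / (-67/170).
R1 ← R1 + 29/170·R3.
R2 ← R2 + 1/17·R3.
R4 ← R4 + 1631/85·R3.
R4 ← R4 / (-12653/67).
R1 ← R1 + 84/67·R4.
R2 ← R2 − 75/67·R4.
R3 ← R3 + 601/67·R4.
Reading off the reduced rows gives x_1 = -5, x_2 = 4, x_3 = -3, x_4 = 1.

x_1 = -5, x_2 = 4, x_3 = -3, x_4 = 1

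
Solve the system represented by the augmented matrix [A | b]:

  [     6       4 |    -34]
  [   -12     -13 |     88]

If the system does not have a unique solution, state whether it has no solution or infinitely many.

x_1 = -3, x_2 = -4

Row-reduce the augmented matrix:
R1 ← R1 / (6).
R2 ← R2 + 12·R1.
R2 ← R2 / (-5).
R1 ← R1 − 2/3·R2.
Reading off the reduced rows gives x_1 = -3, x_2 = -4.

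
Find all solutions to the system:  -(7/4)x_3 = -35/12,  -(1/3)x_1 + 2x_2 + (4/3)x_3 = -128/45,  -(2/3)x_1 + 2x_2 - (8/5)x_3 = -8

x_1 = 4/5, x_2 = -12/5, x_3 = 5/3

Row-reduce the augmented matrix:
Swap R1 and R2.
R1 ← R1 / (-1/3).
R3 ← R3 + 2/3·R1.
Swap R2 and R3.
R2 ← R2 / (-2).
R1 ← R1 + 6·R2.
R3 ← R3 / (-7/4).
R1 ← R1 − 44/5·R3.
R2 ← R2 − 32/15·R3.
Reading off the reduced rows gives x_1 = 4/5, x_2 = -12/5, x_3 = 5/3.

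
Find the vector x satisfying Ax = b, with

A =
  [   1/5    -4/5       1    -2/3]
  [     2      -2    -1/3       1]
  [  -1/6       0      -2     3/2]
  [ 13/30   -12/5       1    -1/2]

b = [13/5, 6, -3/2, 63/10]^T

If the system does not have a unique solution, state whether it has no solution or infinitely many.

infinitely many solutions

Row-reduce:
R1 ← R1 / (1/5).
R2 ← R2 − 2·R1.
R3 ← R3 + 1/6·R1.
R4 ← R4 − 13/30·R1.
R2 ← R2 / (6).
R1 ← R1 + 4·R2.
R3 ← R3 + 2/3·R2.
R4 ← R4 + 2/3·R2.
R3 ← R3 / (-125/54).
R1 ← R1 + 17/9·R3.
R2 ← R2 + 31/18·R3.
R4 ← R4 + 125/54·R3.
Rank is 3 with 4 unknowns, leaving x_4 free.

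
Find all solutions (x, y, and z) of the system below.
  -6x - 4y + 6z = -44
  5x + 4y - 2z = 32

infinitely many solutions

Row-reduce:
R1 ← R1 / (-6).
R2 ← R2 − 5·R1.
R2 ← R2 / (2/3).
R1 ← R1 − 2/3·R2.
Rank is 2 with 3 unknowns, leaving z free.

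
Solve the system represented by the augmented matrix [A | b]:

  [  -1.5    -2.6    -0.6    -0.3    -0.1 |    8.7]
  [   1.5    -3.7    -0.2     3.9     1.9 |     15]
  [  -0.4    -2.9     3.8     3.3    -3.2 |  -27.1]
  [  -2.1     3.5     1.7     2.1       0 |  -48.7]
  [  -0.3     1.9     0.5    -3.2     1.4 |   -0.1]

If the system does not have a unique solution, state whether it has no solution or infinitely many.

x_1 = 6, x_2 = -5, x_3 = -6, x_4 = -4, x_5 = 1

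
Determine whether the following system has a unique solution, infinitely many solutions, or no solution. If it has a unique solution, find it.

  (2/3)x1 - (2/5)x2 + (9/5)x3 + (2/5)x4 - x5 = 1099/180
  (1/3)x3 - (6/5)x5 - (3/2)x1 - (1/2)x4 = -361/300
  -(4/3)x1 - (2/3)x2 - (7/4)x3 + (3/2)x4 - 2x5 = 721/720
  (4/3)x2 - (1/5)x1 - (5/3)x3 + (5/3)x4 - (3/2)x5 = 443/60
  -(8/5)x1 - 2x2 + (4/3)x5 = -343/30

x1 = 7/3, x2 = 9/4, x3 = 5/4, x4 = 2, x5 = -12/5

Row-reduce the augmented matrix:
R1 ← R1 / (2/3).
R2 ← R2 + 3/2·R1.
R3 ← R3 + 4/3·R1.
R4 ← R4 + 1/5·R1.
R5 ← R5 + 8/5·R1.
R2 ← R2 / (-9/10).
R1 ← R1 + 3/5·R2.
R3 ← R3 + 22/15·R2.
R4 ← R4 − 91/75·R2.
R5 ← R5 + 74/25·R2.
R3 ← R3 / (-1715/324).
R1 ← R1 + 2/9·R3.
R2 ← R2 + 263/54·R3.
R4 ← R4 − 1937/405·R3.
R5 ← R5 + 1363/135·R3.
R4 ← R4 / (98144/25725).
R1 ← R1 − 453/1715·R4.
R2 ← R2 + 3363/1715·R4.
R3 ← R3 + 534/1715·R4.
R5 ← R5 + 30006/8575·R4.
R5 ← R5 / (3847039/1472160).
R1 ← R1 − 211413/196288·R5.
R2 ← R2 + 217599/981440·R5.
R3 ← R3 + 70011/98144·R5.
R4 ← R4 + 1282479/981440·R5.
Reading off the reduced rows gives x1 = 7/3, x2 = 9/4, x3 = 5/4, x4 = 2, x5 = -12/5.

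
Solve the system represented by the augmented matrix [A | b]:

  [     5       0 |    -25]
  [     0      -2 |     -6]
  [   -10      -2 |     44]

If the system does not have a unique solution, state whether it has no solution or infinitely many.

Row-reduce the augmented matrix:
R1 ← R1 / (5).
R3 ← R3 + 10·R1.
R2 ← R2 / (-2).
R3 ← R3 + 2·R2.
R3 reduces to 0 = 0, so the extra equation is consistent.
Reading off the reduced rows gives x_1 = -5, x_2 = 3.

x_1 = -5, x_2 = 3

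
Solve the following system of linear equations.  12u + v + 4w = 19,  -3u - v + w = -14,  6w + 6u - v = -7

Row-reduce:
R1 ← R1 / (12).
R2 ← R2 + 3·R1.
R3 ← R3 − 6·R1.
R2 ← R2 / (-3/4).
R1 ← R1 − 1/12·R2.
R3 ← R3 + 3/2·R2.
Row 3 reduces to 0 = 2, a contradiction. The system is inconsistent.

no solution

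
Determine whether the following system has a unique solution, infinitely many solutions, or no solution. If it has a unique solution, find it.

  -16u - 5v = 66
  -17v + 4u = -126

Row-reduce the augmented matrix:
R1 ← R1 / (-16).
R2 ← R2 − 4·R1.
R2 ← R2 / (-73/4).
R1 ← R1 − 5/16·R2.
Reading off the reduced rows gives u = -6, v = 6.

u = -6, v = 6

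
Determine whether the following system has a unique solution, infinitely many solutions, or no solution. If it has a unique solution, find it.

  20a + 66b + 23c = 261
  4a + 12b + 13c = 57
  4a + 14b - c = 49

Row-reduce:
R1 ← R1 / (20).
R2 ← R2 − 4·R1.
R3 ← R3 − 4·R1.
R2 ← R2 / (-6/5).
R1 ← R1 − 33/10·R2.
R3 ← R3 − 4/5·R2.
Rank is 2 with 3 unknowns, leaving c free.

infinitely many solutions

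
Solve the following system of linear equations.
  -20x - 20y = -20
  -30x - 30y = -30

infinitely many solutions

Row-reduce:
R1 ← R1 / (-20).
R2 ← R2 + 30·R1.
Rank is 1 with 2 unknowns, leaving y free.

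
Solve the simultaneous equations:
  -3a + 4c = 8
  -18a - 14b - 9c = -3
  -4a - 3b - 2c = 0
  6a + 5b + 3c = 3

a = -4, b = 6, c = -1

Row-reduce the augmented matrix:
R1 ← R1 / (-3).
R2 ← R2 + 18·R1.
R3 ← R3 + 4·R1.
R4 ← R4 − 6·R1.
R2 ← R2 / (-14).
R3 ← R3 + 3·R2.
R4 ← R4 − 5·R2.
R3 ← R3 / (-11/42).
R1 ← R1 + 4/3·R3.
R2 ← R2 − 33/14·R3.
R4 ← R4 + 11/14·R3.
R4 reduces to 0 = 0, so the extra equation is consistent.
Reading off the reduced rows gives a = -4, b = 6, c = -1.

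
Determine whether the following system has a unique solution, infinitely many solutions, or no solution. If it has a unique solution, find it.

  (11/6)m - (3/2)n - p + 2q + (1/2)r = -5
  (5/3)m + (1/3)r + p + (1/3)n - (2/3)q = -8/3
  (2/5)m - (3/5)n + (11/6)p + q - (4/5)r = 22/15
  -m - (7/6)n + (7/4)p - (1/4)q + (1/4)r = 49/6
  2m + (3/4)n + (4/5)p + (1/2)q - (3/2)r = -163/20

Row-reduce the augmented matrix:
R1 ← R1 / (11/6).
R2 ← R2 − 5/3·R1.
R3 ← R3 − 2/5·R1.
R4 ← R4 + 1·R1.
R5 ← R5 − 2·R1.
R2 ← R2 / (56/33).
R1 ← R1 + 9/11·R2.
R3 ← R3 + 3/11·R2.
R4 ← R4 + 131/66·R2.
R5 ← R5 − 105/44·R2.
R3 ← R3 / (283/120).
R1 ← R1 − 3/8·R3.
R2 ← R2 − 9/8·R3.
R4 ← R4 − 55/16·R3.
R5 ← R5 + 127/160·R3.
R4 ← R4 / (-54793/23772).
R1 ← R1 + 264/1981·R4.
R2 ← R2 + 3056/1981·R4.
R3 ← R3 − 138/1981·R4.
R5 ← R5 − 37001/19810·R4.
R5 ← R5 / (-214252/273965).
R1 ← R1 − 14337/54793·R5.
R2 ← R2 + 43248/54793·R5.
R3 ← R3 + 18702/54793·R5.
R4 ← R4 + 41231/54793·R5.
Reading off the reduced rows gives m = -3, n = -1, p = 2, q = 0, r = 2.

m = -3, n = -1, p = 2, q = 0, r = 2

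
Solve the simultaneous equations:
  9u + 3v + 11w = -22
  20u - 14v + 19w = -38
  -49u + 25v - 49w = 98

Row-reduce:
R1 ← R1 / (9).
R2 ← R2 − 20·R1.
R3 ← R3 + 49·R1.
R2 ← R2 / (-62/3).
R1 ← R1 − 1/3·R2.
R3 ← R3 − 124/3·R2.
Rank is 2 with 3 unknowns, leaving w free.

infinitely many solutions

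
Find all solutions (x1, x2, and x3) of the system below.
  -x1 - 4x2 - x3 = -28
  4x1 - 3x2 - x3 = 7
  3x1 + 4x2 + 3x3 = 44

x1 = 6, x2 = 5, x3 = 2

Row-reduce the augmented matrix:
R1 ← R1 / (-1).
R2 ← R2 − 4·R1.
R3 ← R3 − 3·R1.
R2 ← R2 / (-19).
R1 ← R1 − 4·R2.
R3 ← R3 + 8·R2.
R3 ← R3 / (40/19).
R1 ← R1 + 1/19·R3.
R2 ← R2 − 5/19·R3.
Reading off the reduced rows gives x1 = 6, x2 = 5, x3 = 2.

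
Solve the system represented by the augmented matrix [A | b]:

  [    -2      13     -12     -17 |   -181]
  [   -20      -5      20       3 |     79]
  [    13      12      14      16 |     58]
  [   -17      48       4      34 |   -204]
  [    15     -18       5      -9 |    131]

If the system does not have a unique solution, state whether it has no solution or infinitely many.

x_1 = 2, x_2 = -6, x_3 = 4, x_4 = 3

Row-reduce the augmented matrix:
R1 ← R1 / (-2).
R2 ← R2 + 20·R1.
R3 ← R3 − 13·R1.
R4 ← R4 + 17·R1.
R5 ← R5 − 15·R1.
R2 ← R2 / (-135).
R1 ← R1 + 13/2·R2.
R3 ← R3 − 193/2·R2.
R4 ← R4 + 125/2·R2.
R5 ← R5 − 159/2·R2.
R3 ← R3 / (974/27).
R1 ← R1 + 20/27·R3.
R2 ← R2 + 28/27·R3.
R4 ← R4 − 1112/27·R3.
R5 ← R5 + 23/9·R3.
R4 ← R4 / (158549/2435).
R1 ← R1 − 1873/2435·R4.
R2 ← R2 + 1079/2435·R4.
R3 ← R3 − 3937/4870·R4.
R5 ← R5 + 158549/4870·R4.
R5 reduces to 0 = 0, so the extra equation is consistent.
Reading off the reduced rows gives x_1 = 2, x_2 = -6, x_3 = 4, x_4 = 3.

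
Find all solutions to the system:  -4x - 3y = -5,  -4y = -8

Row-reduce the augmented matrix:
R1 ← R1 / (-4).
R2 ← R2 / (-4).
R1 ← R1 − 3/4·R2.
Reading off the reduced rows gives x = -1/4, y = 2.

x = -1/4, y = 2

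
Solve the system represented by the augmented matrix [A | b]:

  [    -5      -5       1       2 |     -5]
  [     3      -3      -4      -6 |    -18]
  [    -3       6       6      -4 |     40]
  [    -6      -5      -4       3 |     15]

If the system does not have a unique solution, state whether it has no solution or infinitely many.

Row-reduce the augmented matrix:
R1 ← R1 / (-5).
R2 ← R2 − 3·R1.
R3 ← R3 + 3·R1.
R4 ← R4 + 6·R1.
R2 ← R2 / (-6).
R1 ← R1 − 1·R2.
R3 ← R3 − 9·R2.
R4 ← R4 − 1·R2.
R3 ← R3 / (3/10).
R1 ← R1 + 23/30·R3.
R2 ← R2 − 17/30·R3.
R4 ← R4 + 173/30·R3.
R4 ← R4 / (-2147/9).
R1 ← R1 + 296/9·R4.
R2 ← R2 − 218/9·R4.
R3 ← R3 + 124/3·R4.
Reading off the reduced rows gives x_1 = -6, x_2 = 6, x_3 = -3, x_4 = -1.

x_1 = -6, x_2 = 6, x_3 = -3, x_4 = -1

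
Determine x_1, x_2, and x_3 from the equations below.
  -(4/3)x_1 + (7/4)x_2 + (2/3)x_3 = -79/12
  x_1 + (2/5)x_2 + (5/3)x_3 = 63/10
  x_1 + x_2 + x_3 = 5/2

x_1 = 5/2, x_2 = -3, x_3 = 3

Row-reduce the augmented matrix:
R1 ← R1 / (-4/3).
R2 ← R2 − 1·R1.
R3 ← R3 − 1·R1.
R2 ← R2 / (137/80).
R1 ← R1 + 21/16·R2.
R3 ← R3 − 37/16·R2.
R3 ← R3 / (-586/411).
R1 ← R1 − 159/137·R3.
R2 ← R2 − 520/411·R3.
Reading off the reduced rows gives x_1 = 5/2, x_2 = -3, x_3 = 3.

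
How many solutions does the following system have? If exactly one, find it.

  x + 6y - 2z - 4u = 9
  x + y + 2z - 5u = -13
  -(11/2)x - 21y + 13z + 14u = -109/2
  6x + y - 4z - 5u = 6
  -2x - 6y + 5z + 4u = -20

no solution

Row-reduce:
R2 ← R2 − 1·R1.
R3 ← R3 + 11/2·R1.
R4 ← R4 − 6·R1.
R5 ← R5 + 2·R1.
R2 ← R2 / (-5).
R1 ← R1 − 6·R2.
R3 ← R3 − 12·R2.
R4 ← R4 + 35·R2.
R5 ← R5 − 6·R2.
R3 ← R3 / (58/5).
R1 ← R1 − 14/5·R3.
R2 ← R2 + 4/5·R3.
R4 ← R4 + 20·R3.
R5 ← R5 − 29/5·R3.
R4 ← R4 / (234/29).
R1 ← R1 + 78/29·R4.
R2 ← R2 + 15/29·R4.
R3 ← R3 + 26/29·R4.
Row 5 reduces to 0 = 1/2, a contradiction. The system is inconsistent.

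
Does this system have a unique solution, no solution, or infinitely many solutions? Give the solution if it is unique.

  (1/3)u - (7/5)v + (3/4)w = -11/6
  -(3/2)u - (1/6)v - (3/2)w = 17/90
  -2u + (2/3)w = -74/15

u = 9/5, v = 2/3, w = -2

Row-reduce the augmented matrix:
R1 ← R1 / (1/3).
R2 ← R2 + 3/2·R1.
R3 ← R3 + 2·R1.
R2 ← R2 / (-97/15).
R1 ← R1 + 21/5·R2.
R3 ← R3 + 42/5·R2.
R3 ← R3 / (3179/1164).
R1 ← R1 − 801/776·R3.
R2 ← R2 + 225/776·R3.
Reading off the reduced rows gives u = 9/5, v = 2/3, w = -2.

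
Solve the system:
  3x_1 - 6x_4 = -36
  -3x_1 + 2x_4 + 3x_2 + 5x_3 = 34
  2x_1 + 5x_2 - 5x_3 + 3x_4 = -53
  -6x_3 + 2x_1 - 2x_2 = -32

Row-reduce the augmented matrix:
R1 ← R1 / (3).
R2 ← R2 + 3·R1.
R3 ← R3 − 2·R1.
R4 ← R4 − 2·R1.
R2 ← R2 / (3).
R3 ← R3 − 5·R2.
R4 ← R4 + 2·R2.
R3 ← R3 / (-40/3).
R2 ← R2 − 5/3·R3.
R4 ← R4 + 8/3·R3.
R4 ← R4 / (-7/5).
R1 ← R1 + 2·R4.
R2 ← R2 − 3/8·R4.
R3 ← R3 + 41/40·R4.
Reading off the reduced rows gives x_1 = -6, x_2 = -5, x_3 = 5, x_4 = 3.

x_1 = -6, x_2 = -5, x_3 = 5, x_4 = 3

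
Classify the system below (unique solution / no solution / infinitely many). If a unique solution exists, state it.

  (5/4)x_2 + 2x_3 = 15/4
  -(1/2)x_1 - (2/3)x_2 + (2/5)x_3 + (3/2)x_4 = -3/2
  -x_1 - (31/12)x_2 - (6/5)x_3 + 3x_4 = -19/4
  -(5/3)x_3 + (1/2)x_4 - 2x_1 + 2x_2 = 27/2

Row-reduce:
Swap R1 and R2.
R1 ← R1 / (-1/2).
R3 ← R3 + 1·R1.
R4 ← R4 + 2·R1.
R2 ← R2 / (5/4).
R1 ← R1 − 4/3·R2.
R3 ← R3 + 5/4·R2.
R4 ← R4 − 14/3·R2.
Swap R3 and R4.
R3 ← R3 / (-161/15).
R1 ← R1 + 44/15·R3.
R2 ← R2 − 8/5·R3.
Row 4 reduces to 0 = 2, a contradiction. The system is inconsistent.

no solution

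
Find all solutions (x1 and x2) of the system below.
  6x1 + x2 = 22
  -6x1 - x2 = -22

infinitely many solutions

Row-reduce:
R1 ← R1 / (6).
R2 ← R2 + 6·R1.
Rank is 1 with 2 unknowns, leaving x2 free.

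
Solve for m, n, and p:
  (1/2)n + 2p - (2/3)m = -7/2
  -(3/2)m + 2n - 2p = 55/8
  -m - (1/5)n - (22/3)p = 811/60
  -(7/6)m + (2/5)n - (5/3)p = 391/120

m = 3/4, n = 2, p = -2

Row-reduce the augmented matrix:
R1 ← R1 / (-2/3).
R2 ← R2 + 3/2·R1.
R3 ← R3 + 1·R1.
R4 ← R4 + 7/6·R1.
R2 ← R2 / (7/8).
R1 ← R1 + 3/4·R2.
R3 ← R3 + 19/20·R2.
R4 ← R4 + 19/40·R2.
R3 ← R3 / (-1826/105).
R1 ← R1 + 60/7·R3.
R2 ← R2 + 52/7·R3.
R4 ← R4 + 913/105·R3.
R4 reduces to 0 = 0, so the extra equation is consistent.
Reading off the reduced rows gives m = 3/4, n = 2, p = -2.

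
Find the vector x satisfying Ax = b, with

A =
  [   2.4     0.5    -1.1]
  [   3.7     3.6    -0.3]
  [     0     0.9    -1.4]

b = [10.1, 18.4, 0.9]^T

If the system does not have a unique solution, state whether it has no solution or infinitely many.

Row-reduce the augmented matrix:
R1 ← R1 / (12/5).
R2 ← R2 − 37/10·R1.
R2 ← R2 / (679/240).
R1 ← R1 − 5/24·R2.
R3 ← R3 − 9/10·R2.
R3 ← R3 / (-12521/6790).
R1 ← R1 + 381/679·R3.
R2 ← R2 − 335/679·R3.
Reading off the reduced rows gives x_1 = 4, x_2 = 1, x_3 = 0.

x_1 = 4, x_2 = 1, x_3 = 0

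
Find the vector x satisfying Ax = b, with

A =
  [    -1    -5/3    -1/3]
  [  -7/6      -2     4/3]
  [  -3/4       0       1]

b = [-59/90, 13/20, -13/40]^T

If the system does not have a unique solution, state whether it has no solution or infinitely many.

x_1 = 3/2, x_2 = -2/3, x_3 = 4/5

Row-reduce the augmented matrix:
R1 ← R1 / (-1).
R2 ← R2 + 7/6·R1.
R3 ← R3 + 3/4·R1.
R2 ← R2 / (-1/18).
R1 ← R1 − 5/3·R2.
R3 ← R3 − 5/4·R2.
R3 ← R3 / (40).
R1 ← R1 − 52·R3.
R2 ← R2 + 31·R3.
Reading off the reduced rows gives x_1 = 3/2, x_2 = -2/3, x_3 = 4/5.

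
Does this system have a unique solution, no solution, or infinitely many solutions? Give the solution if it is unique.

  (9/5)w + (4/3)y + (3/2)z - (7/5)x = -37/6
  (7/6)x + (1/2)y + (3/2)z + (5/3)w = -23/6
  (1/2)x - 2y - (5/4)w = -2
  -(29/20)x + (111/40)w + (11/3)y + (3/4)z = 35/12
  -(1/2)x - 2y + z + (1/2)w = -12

no solution

Row-reduce:
R1 ← R1 / (-7/5).
R2 ← R2 − 7/6·R1.
R3 ← R3 − 1/2·R1.
R4 ← R4 + 29/20·R1.
R5 ← R5 + 1/2·R1.
R2 ← R2 / (29/18).
R1 ← R1 + 20/21·R2.
R3 ← R3 + 32/21·R2.
R4 ← R4 − 16/7·R2.
R5 ← R5 + 52/21·R2.
R3 ← R3 / (2547/812).
R1 ← R1 − 225/406·R3.
R2 ← R2 − 99/58·R3.
R4 ← R4 + 7641/1624·R3.
R5 ← R5 − 3809/812·R3.
Swap R4 and R5.
R4 ← R4 / (11747/10188).
R1 ← R1 − 93/566·R4.
R2 ← R2 − 377/566·R4.
R3 ← R3 − 1939/2547·R4.
Row 5 reduces to 0 = 3, a contradiction. The system is inconsistent.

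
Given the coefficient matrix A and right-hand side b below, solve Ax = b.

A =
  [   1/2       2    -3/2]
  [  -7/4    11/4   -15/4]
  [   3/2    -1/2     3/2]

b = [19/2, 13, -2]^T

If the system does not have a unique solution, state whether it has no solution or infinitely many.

Row-reduce:
R1 ← R1 / (1/2).
R2 ← R2 + 7/4·R1.
R3 ← R3 − 3/2·R1.
R2 ← R2 / (39/4).
R1 ← R1 − 4·R2.
R3 ← R3 + 13/2·R2.
Row 3 reduces to 0 = 1/3, a contradiction. The system is inconsistent.

no solution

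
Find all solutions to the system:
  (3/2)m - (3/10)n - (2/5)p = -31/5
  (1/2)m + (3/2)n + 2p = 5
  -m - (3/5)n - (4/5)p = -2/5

no solution

Row-reduce:
R1 ← R1 / (3/2).
R2 ← R2 − 1/2·R1.
R3 ← R3 + 1·R1.
R2 ← R2 / (8/5).
R1 ← R1 + 1/5·R2.
R3 ← R3 + 4/5·R2.
Row 3 reduces to 0 = -1, a contradiction. The system is inconsistent.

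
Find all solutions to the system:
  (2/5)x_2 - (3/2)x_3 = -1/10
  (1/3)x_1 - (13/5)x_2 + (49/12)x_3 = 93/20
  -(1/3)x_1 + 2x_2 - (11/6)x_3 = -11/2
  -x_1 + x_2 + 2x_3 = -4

no solution

Row-reduce:
Swap R1 and R2.
R1 ← R1 / (1/3).
R3 ← R3 + 1/3·R1.
R4 ← R4 + 1·R1.
R2 ← R2 / (2/5).
R1 ← R1 + 39/5·R2.
R3 ← R3 + 3/5·R2.
R4 ← R4 + 34/5·R2.
Swap R3 and R4.
R3 ← R3 / (-45/4).
R1 ← R1 + 17·R3.
R2 ← R2 + 15/4·R3.
Row 4 reduces to 0 = -1, a contradiction. The system is inconsistent.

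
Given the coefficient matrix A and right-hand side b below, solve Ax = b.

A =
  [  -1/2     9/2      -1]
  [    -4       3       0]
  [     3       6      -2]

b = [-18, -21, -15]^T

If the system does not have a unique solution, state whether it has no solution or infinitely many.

infinitely many solutions

Row-reduce:
R1 ← R1 / (-1/2).
R2 ← R2 + 4·R1.
R3 ← R3 − 3·R1.
R2 ← R2 / (-33).
R1 ← R1 + 9·R2.
R3 ← R3 − 33·R2.
Rank is 2 with 3 unknowns, leaving x_3 free.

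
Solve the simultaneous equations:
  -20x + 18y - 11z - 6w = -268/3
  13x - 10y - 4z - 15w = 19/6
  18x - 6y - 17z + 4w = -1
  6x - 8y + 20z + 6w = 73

x = 2/3, y = -5/2, z = 2, w = 3/2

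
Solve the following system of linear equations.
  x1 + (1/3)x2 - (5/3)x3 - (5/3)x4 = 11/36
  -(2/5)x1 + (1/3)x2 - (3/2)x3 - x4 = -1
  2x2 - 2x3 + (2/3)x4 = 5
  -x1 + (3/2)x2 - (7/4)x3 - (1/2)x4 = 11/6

x1 = 5/4, x2 = 3, x3 = 2/3, x4 = 1/2

Row-reduce the augmented matrix:
R2 ← R2 + 2/5·R1.
R4 ← R4 + 1·R1.
R2 ← R2 / (7/15).
R1 ← R1 − 1/3·R2.
R3 ← R3 − 2·R2.
R4 ← R4 − 11/6·R2.
R3 ← R3 / (51/7).
R1 ← R1 + 5/42·R3.
R2 ← R2 + 65/14·R3.
R4 ← R4 − 107/21·R3.
R4 ← R4 / (-496/459).
R1 ← R1 + 160/459·R4.
R2 ← R2 − 215/153·R4.
R3 ← R3 − 164/153·R4.
Reading off the reduced rows gives x1 = 5/4, x2 = 3, x3 = 2/3, x4 = 1/2.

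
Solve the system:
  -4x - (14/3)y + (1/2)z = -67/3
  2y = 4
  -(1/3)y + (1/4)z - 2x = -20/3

Row-reduce:
R1 ← R1 / (-4).
R3 ← R3 + 2·R1.
R2 ← R2 / (2).
R1 ← R1 − 7/6·R2.
R3 ← R3 − 2·R2.
Row 3 reduces to 0 = 1/2, a contradiction. The system is inconsistent.

no solution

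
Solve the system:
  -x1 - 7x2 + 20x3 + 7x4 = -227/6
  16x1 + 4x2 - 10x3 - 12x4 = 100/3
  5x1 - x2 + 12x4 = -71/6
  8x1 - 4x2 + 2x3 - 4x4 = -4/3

Row-reduce the augmented matrix:
R1 ← R1 / (-1).
R2 ← R2 − 16·R1.
R3 ← R3 − 5·R1.
R4 ← R4 − 8·R1.
R2 ← R2 / (-108).
R1 ← R1 − 7·R2.
R3 ← R3 + 36·R2.
R4 ← R4 + 60·R2.
R3 ← R3 / (-10/3).
R1 ← R1 − 5/54·R3.
R2 ← R2 + 155/54·R3.
R4 ← R4 + 92/9·R3.
R4 ← R4 / (-682/15).
R1 ← R1 + 5/36·R4.
R2 ← R2 + 457/36·R4.
R3 ← R3 + 41/10·R4.
Reading off the reduced rows gives x1 = 1/3, x2 = 3/2, x3 = -1, x4 = -1.

x1 = 1/3, x2 = 3/2, x3 = -1, x4 = -1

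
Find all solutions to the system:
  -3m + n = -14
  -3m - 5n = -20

Row-reduce the augmented matrix:
R1 ← R1 / (-3).
R2 ← R2 + 3·R1.
R2 ← R2 / (-6).
R1 ← R1 + 1/3·R2.
Reading off the reduced rows gives m = 5, n = 1.

m = 5, n = 1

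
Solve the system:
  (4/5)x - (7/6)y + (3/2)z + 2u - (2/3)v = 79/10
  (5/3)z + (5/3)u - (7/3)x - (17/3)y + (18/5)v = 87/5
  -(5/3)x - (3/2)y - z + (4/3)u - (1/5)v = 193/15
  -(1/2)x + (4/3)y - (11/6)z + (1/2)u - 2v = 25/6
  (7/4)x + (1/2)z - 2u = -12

Row-reduce:
R1 ← R1 / (4/5).
R2 ← R2 + 7/3·R1.
R3 ← R3 + 5/3·R1.
R4 ← R4 + 1/2·R1.
R5 ← R5 − 7/4·R1.
R2 ← R2 / (-653/72).
R1 ← R1 + 35/24·R2.
R3 ← R3 + 283/72·R2.
R4 ← R4 − 29/48·R2.
R5 ← R5 − 245/96·R2.
R3 ← R3 / (-1933/3918).
R1 ← R1 − 590/653·R3.
R2 ← R2 + 435/653·R3.
R4 ← R4 + 1933/3918·R3.
R5 ← R5 + 706/653·R3.
Swap R4 and R5.
R4 ← R4 / (-71091/7732).
R1 ← R1 − 10465/1933·R4.
R2 ← R2 + 7470/1933·R4.
R3 ← R3 + 8814/1933·R4.
Rank is 4 with 5 unknowns, leaving v free.

infinitely many solutions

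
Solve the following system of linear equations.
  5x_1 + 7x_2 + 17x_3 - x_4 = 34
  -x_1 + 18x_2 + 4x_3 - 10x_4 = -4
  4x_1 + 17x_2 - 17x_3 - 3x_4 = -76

infinitely many solutions

Row-reduce:
R1 ← R1 / (5).
R2 ← R2 + 1·R1.
R3 ← R3 − 4·R1.
R2 ← R2 / (97/5).
R1 ← R1 − 7/5·R2.
R3 ← R3 − 57/5·R2.
R3 ← R3 / (-3390/97).
R1 ← R1 − 278/97·R3.
R2 ← R2 − 37/97·R3.
Rank is 3 with 4 unknowns, leaving x_4 free.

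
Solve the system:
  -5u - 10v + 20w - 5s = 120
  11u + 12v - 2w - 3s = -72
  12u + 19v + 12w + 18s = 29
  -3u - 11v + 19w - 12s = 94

Row-reduce the augmented matrix:
R1 ← R1 / (-5).
R2 ← R2 − 11·R1.
R3 ← R3 − 12·R1.
R4 ← R4 + 3·R1.
R2 ← R2 / (-10).
R1 ← R1 − 2·R2.
R3 ← R3 + 5·R2.
R4 ← R4 + 5·R2.
R3 ← R3 / (39).
R1 ← R1 − 22/5·R3.
R2 ← R2 + 21/5·R3.
R4 ← R4 + 14·R3.
R4 ← R4 / (8/3).
R1 ← R1 + 49/15·R4.
R2 ← R2 − 14/5·R4.
R3 ← R3 − 1/3·R4.
Reading off the reduced rows gives u = -4, v = -1, w = 5, s = 2.

u = -4, v = -1, w = 5, s = 2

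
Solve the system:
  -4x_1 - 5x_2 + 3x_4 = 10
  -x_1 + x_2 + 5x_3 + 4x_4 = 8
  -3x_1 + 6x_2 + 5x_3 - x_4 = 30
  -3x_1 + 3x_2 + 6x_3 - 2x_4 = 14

Row-reduce the augmented matrix:
R1 ← R1 / (-4).
R2 ← R2 + 1·R1.
R3 ← R3 + 3·R1.
R4 ← R4 + 3·R1.
R2 ← R2 / (9/4).
R1 ← R1 − 5/4·R2.
R3 ← R3 − 39/4·R2.
R4 ← R4 − 27/4·R2.
R3 ← R3 / (-50/3).
R1 ← R1 + 25/9·R3.
R2 ← R2 − 20/9·R3.
R4 ← R4 + 9·R3.
R4 ← R4 / (-116/25).
R1 ← R1 − 1/3·R4.
R2 ← R2 + 13/15·R4.
R3 ← R3 − 26/25·R4.
Reading off the reduced rows gives x_1 = -6, x_2 = 4, x_3 = -2, x_4 = 2.

x_1 = -6, x_2 = 4, x_3 = -2, x_4 = 2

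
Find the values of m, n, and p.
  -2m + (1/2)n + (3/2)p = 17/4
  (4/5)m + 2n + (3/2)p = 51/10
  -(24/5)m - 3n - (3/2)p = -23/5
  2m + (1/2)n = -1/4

m = -1/2, n = 3/2, p = 5/3

Row-reduce the augmented matrix:
R1 ← R1 / (-2).
R2 ← R2 − 4/5·R1.
R3 ← R3 + 24/5·R1.
R4 ← R4 − 2·R1.
R2 ← R2 / (11/5).
R1 ← R1 + 1/4·R2.
R3 ← R3 + 21/5·R2.
R4 ← R4 − 1·R2.
R3 ← R3 / (-12/11).
R1 ← R1 + 45/88·R3.
R2 ← R2 − 21/22·R3.
R4 ← R4 − 6/11·R3.
R4 reduces to 0 = 0, so the extra equation is consistent.
Reading off the reduced rows gives m = -1/2, n = 3/2, p = 5/3.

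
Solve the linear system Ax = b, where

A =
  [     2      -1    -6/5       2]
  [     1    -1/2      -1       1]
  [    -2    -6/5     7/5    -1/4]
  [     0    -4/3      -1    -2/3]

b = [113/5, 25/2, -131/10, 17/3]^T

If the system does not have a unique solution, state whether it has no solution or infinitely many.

x_1 = 6, x_2 = -3, x_3 = -3, x_4 = 2

Row-reduce the augmented matrix:
R1 ← R1 / (2).
R2 ← R2 − 1·R1.
R3 ← R3 + 2·R1.
Swap R2 and R3.
R2 ← R2 / (-11/5).
R1 ← R1 + 1/2·R2.
R4 ← R4 + 4/3·R2.
R3 ← R3 / (-2/5).
R1 ← R1 + 71/110·R3.
R2 ← R2 + 1/11·R3.
R4 ← R4 + 37/33·R3.
R4 ← R4 / (-19/11).
R1 ← R1 − 53/88·R4.
R2 ← R2 + 35/44·R4.
Reading off the reduced rows gives x_1 = 6, x_2 = -3, x_3 = -3, x_4 = 2.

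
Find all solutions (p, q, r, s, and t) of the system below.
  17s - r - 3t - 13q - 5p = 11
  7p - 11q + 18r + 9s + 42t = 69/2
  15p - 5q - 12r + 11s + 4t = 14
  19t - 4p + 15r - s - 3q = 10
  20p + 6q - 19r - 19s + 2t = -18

Row-reduce:
R1 ← R1 / (-5).
R2 ← R2 − 7·R1.
R3 ← R3 − 15·R1.
R4 ← R4 + 4·R1.
R5 ← R5 − 20·R1.
R2 ← R2 / (-146/5).
R1 ← R1 − 13/5·R2.
R3 ← R3 + 44·R2.
R4 ← R4 − 37/5·R2.
R5 ← R5 + 46·R2.
R3 ← R3 / (-2921/73).
R1 ← R1 − 245/146·R3.
R2 ← R2 + 83/146·R3.
R4 ← R4 − 2921/146·R3.
R5 ← R5 + 3588/73·R3.
Swap R4 and R5.
R4 ← R4 / (-2301/127).
R1 ← R1 − 140/2921·R4.
R2 ← R2 + 3803/2921·R4.
R3 ← R3 + 918/2921·R4.
Row 5 reduces to 0 = -1/4, a contradiction. The system is inconsistent.

no solution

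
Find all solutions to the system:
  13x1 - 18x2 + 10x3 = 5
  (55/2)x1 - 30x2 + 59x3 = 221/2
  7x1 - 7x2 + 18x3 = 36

infinitely many solutions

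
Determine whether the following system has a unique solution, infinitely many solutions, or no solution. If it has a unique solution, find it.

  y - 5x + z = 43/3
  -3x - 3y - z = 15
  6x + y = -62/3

Row-reduce the augmented matrix:
R1 ← R1 / (-5).
R2 ← R2 + 3·R1.
R3 ← R3 − 6·R1.
R2 ← R2 / (-18/5).
R1 ← R1 + 1/5·R2.
R3 ← R3 − 11/5·R2.
R3 ← R3 / (2/9).
R1 ← R1 + 1/9·R3.
R2 ← R2 − 4/9·R3.
Reading off the reduced rows gives x = -3, y = -8/3, z = 2.

x = -3, y = -8/3, z = 2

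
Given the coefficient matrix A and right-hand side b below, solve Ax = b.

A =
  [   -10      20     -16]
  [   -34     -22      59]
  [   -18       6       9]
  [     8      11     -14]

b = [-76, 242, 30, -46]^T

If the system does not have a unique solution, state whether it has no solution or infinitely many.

x_1 = 2, x_2 = 2, x_3 = 6

Row-reduce the augmented matrix:
R1 ← R1 / (-10).
R2 ← R2 + 34·R1.
R3 ← R3 + 18·R1.
R4 ← R4 − 8·R1.
R2 ← R2 / (-90).
R1 ← R1 + 2·R2.
R3 ← R3 + 30·R2.
R4 ← R4 − 27·R2.
Swap R3 and R4.
R3 ← R3 / (361/50).
R1 ← R1 + 23/25·R3.
R2 ← R2 + 63/50·R3.
R4 reduces to 0 = 0, so the extra equation is consistent.
Reading off the reduced rows gives x_1 = 2, x_2 = 2, x_3 = 6.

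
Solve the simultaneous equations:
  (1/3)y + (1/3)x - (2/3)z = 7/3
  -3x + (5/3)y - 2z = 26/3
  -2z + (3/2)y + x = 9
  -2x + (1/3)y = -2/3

Row-reduce:
R1 ← R1 / (1/3).
R2 ← R2 + 3·R1.
R3 ← R3 − 1·R1.
R4 ← R4 + 2·R1.
R2 ← R2 / (14/3).
R1 ← R1 − 1·R2.
R3 ← R3 − 1/2·R2.
R4 ← R4 − 7/3·R2.
R3 ← R3 / (6/7).
R1 ← R1 + 2/7·R3.
R2 ← R2 + 12/7·R3.
Row 4 reduces to 0 = -3/2, a contradiction. The system is inconsistent.

no solution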